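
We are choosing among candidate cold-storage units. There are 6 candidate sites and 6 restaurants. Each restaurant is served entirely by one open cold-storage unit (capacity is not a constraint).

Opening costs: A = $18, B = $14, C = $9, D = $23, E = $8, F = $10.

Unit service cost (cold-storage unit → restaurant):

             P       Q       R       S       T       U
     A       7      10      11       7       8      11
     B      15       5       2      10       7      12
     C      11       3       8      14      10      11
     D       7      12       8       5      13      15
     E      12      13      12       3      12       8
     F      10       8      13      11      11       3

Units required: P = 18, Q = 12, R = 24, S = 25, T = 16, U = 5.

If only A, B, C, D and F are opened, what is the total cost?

Each restaurant is assigned to its cheapest site among the open ones.
{A, B, C, D, F}: P→A 7·18=126, Q→C 3·12=36, R→B 2·24=48, S→D 5·25=125, T→B 7·16=112, U→F 3·5=15. Service 462; fixed 74; total 536.

Total cost: 536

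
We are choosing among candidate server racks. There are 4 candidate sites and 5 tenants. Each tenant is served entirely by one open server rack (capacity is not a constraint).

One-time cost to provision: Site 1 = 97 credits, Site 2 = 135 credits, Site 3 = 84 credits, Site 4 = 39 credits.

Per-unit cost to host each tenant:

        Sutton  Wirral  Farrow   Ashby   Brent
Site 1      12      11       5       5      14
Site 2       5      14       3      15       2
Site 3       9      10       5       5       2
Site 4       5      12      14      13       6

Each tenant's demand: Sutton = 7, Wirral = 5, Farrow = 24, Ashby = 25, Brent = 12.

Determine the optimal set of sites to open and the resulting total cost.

Open Site 3 only; minimum total cost 466.

For any fixed open set, each tenant goes to its cheapest open site; total = fixed + service.
{Site 3}: Sutton→Site 3 9·7=63, Wirral→Site 3 10·5=50, Farrow→Site 3 5·24=120, Ashby→Site 3 5·25=125, Brent→Site 3 2·12=24. Service 382; fixed 84; total 466.
{Site 3, Site 4}: service 354 + fixed 123 = 477
{Site 2, Site 3}: Sutton→Site 2 5·7=35, Wirral→Site 3 10·5=50, Farrow→Site 2 3·24=72, Ashby→Site 3 5·25=125, Brent→Site 2 2·12=24. Service 306; fixed 219; total 525.
{Site 1, Site 2, Site 3, Site 4}: service 306 + fixed 355 = 661
No other subset beats 466.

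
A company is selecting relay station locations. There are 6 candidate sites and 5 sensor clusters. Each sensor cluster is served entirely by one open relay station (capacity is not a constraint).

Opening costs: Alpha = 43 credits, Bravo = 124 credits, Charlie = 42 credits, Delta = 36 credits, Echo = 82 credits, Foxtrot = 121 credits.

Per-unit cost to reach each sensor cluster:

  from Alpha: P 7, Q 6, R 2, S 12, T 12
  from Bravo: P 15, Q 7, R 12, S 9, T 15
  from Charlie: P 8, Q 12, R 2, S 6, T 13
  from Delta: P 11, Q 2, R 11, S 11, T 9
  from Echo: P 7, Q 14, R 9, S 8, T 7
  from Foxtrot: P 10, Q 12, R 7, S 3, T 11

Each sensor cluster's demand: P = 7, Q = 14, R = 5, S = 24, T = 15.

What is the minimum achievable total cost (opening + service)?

For any fixed open set, each sensor cluster goes to its cheapest open site; total = fixed + service.
{Charlie, Delta}: P→Charlie 8·7=56, Q→Delta 2·14=28, R→Charlie 2·5=10, S→Charlie 6·24=144, T→Delta 9·15=135. Service 373; fixed 78; total 451.
{Alpha, Charlie, Delta}: service 366 + fixed 121 = 487
{Alpha, Delta, Foxtrot}: P→Alpha 7·7=49, Q→Delta 2·14=28, R→Alpha 2·5=10, S→Foxtrot 3·24=72, T→Delta 9·15=135. Service 294; fixed 200; total 494.
{Alpha, Bravo, Charlie, Delta, Echo, Foxtrot}: service 264 + fixed 448 = 712
No other subset beats 451.

Minimum total cost: 451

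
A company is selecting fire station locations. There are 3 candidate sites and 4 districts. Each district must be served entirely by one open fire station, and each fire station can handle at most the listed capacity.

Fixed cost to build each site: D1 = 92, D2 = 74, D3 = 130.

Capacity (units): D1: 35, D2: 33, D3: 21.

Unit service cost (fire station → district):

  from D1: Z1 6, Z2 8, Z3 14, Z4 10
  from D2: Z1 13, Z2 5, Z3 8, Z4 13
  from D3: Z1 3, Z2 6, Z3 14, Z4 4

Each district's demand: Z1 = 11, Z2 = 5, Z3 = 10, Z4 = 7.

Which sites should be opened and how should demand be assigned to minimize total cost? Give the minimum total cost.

Minimum total cost: 370

Open {D2, D3}: Z1→D3 3·11=33, Z2→D2 5·5=25, Z3→D2 8·10=80, Z4→D3 4·7=28.
Loads: D2 carries 15/33, D3 carries 18/21. Service 166; fixed 204; total 370.
Next best feasible plan costs 407.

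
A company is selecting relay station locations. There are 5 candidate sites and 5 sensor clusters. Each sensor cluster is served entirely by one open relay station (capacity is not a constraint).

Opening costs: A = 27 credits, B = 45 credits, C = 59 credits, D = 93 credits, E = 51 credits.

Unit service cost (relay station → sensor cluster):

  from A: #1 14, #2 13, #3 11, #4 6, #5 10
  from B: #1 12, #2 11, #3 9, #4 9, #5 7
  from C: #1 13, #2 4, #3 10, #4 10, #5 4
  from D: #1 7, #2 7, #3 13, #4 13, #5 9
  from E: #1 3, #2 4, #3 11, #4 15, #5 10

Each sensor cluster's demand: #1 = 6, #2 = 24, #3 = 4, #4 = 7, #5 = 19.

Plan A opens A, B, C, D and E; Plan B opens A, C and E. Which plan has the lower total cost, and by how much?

Plan A: {A, B, C, D, E}: #1→E 3·6=18, #2→C 4·24=96, #3→B 9·4=36, #4→A 6·7=42, #5→C 4·19=76. Service 268; fixed 275; total 543.
Plan B: {A, C, E}: #1→E 3·6=18, #2→C 4·24=96, #3→C 10·4=40, #4→A 6·7=42, #5→C 4·19=76. Service 272; fixed 137; total 409.
Difference: |543 − 409| = 134.

Plan B is cheaper by 134.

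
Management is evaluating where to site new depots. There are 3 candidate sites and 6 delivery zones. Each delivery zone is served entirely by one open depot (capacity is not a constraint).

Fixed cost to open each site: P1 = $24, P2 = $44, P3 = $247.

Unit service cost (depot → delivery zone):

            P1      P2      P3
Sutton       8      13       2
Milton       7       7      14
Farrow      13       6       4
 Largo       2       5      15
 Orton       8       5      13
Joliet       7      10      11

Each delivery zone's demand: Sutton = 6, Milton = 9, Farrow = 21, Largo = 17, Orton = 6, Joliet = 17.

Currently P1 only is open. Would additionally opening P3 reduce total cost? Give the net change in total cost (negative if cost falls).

Current service cost with {P1}: 585.
Adding P3: each delivery zone re-picks its cheapest; new service cost 360, saving 225.
Extra fixed cost: 247. Net change = 247 − 225 = 22.
(Totals: 609 → 631.)

No — net change +22 (cost rises by 22).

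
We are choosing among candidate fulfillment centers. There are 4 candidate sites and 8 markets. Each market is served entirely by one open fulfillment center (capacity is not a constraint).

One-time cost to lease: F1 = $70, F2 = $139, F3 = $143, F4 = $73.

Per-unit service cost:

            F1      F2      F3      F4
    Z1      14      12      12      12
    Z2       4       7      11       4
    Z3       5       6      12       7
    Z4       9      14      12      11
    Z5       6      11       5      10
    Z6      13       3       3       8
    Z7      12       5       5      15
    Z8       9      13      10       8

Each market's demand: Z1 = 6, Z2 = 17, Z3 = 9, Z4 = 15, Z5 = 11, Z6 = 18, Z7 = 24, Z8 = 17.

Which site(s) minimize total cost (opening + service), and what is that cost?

Open F1 and F3; minimum total cost 915.

For any fixed open set, each market goes to its cheapest open site; total = fixed + service.
{F1, F3}: Z1→F3 12·6=72, Z2→F1 4·17=68, Z3→F1 5·9=45, Z4→F1 9·15=135, Z5→F3 5·11=55, Z6→F3 3·18=54, Z7→F3 5·24=120, Z8→F1 9·17=153. Service 702; fixed 213; total 915.
{F1, F2}: service 713 + fixed 209 = 922
{F3, F4}: Z1→F3 12·6=72, Z2→F4 4·17=68, Z3→F4 7·9=63, Z4→F4 11·15=165, Z5→F3 5·11=55, Z6→F3 3·18=54, Z7→F3 5·24=120, Z8→F4 8·17=136. Service 733; fixed 216; total 949.
{F1, F2, F3, F4}: service 685 + fixed 425 = 1110
No other subset beats 915.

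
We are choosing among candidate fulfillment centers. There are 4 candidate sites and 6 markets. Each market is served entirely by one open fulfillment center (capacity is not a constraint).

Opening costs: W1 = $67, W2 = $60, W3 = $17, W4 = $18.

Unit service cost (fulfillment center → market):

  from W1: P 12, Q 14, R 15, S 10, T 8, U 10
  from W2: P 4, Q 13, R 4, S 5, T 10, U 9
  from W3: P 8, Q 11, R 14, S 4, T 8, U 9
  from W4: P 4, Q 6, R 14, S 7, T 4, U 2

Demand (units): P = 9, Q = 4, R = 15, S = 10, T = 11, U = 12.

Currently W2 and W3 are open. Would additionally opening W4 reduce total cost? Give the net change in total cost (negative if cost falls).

Yes — net change −130 (cost falls by 130).

Current service cost with {W2, W3}: 376.
Adding W4: each market re-picks its cheapest; new service cost 228, saving 148.
Extra fixed cost: 18. Net change = 18 − 148 = -130.
(Totals: 453 → 323.)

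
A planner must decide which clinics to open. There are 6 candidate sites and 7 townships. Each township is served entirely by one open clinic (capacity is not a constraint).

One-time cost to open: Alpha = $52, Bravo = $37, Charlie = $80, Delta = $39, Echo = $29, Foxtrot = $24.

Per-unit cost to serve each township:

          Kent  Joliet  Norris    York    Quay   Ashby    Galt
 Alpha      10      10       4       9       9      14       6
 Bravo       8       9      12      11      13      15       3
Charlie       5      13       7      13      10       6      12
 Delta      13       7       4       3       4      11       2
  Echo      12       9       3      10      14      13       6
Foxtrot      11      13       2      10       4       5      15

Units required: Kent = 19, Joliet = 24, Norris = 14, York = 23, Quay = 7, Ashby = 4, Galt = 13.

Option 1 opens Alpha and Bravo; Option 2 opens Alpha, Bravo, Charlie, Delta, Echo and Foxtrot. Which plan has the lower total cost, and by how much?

Option 2 is cheaper by 183.

Option 1: {Alpha, Bravo}: Kent→Bravo 8·19=152, Joliet→Bravo 9·24=216, Norris→Alpha 4·14=56, York→Alpha 9·23=207, Quay→Alpha 9·7=63, Ashby→Alpha 14·4=56, Galt→Bravo 3·13=39. Service 789; fixed 89; total 878.
Option 2: {Alpha, Bravo, Charlie, Delta, Echo, Foxtrot}: Kent→Charlie 5·19=95, Joliet→Delta 7·24=168, Norris→Foxtrot 2·14=28, York→Delta 3·23=69, Quay→Delta 4·7=28, Ashby→Foxtrot 5·4=20, Galt→Delta 2·13=26. Service 434; fixed 261; total 695.
Difference: |878 − 695| = 183.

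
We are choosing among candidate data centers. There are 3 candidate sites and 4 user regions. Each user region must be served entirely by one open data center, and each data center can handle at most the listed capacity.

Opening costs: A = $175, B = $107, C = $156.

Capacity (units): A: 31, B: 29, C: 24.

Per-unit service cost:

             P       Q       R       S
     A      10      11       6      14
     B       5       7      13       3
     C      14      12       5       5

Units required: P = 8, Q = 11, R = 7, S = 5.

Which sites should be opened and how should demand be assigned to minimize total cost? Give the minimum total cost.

Minimum total cost: 430

Open {B, C}: P→B 5·8=40, Q→B 7·11=77, R→C 5·7=35, S→B 3·5=15.
Loads: B carries 24/29, C carries 7/24. Service 167; fixed 263; total 430.
Next best feasible plan costs 440.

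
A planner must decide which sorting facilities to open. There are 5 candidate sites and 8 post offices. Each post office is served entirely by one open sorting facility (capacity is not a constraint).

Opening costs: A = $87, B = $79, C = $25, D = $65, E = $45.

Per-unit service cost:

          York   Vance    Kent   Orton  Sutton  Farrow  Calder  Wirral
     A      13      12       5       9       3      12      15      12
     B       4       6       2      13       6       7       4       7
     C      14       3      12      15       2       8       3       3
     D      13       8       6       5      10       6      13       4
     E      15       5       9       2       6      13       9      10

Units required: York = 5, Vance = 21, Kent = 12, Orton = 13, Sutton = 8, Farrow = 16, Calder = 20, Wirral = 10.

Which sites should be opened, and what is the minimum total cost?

For any fixed open set, each post office goes to its cheapest open site; total = fixed + service.
{B, C, E}: York→B 4·5=20, Vance→C 3·21=63, Kent→B 2·12=24, Orton→E 2·13=26, Sutton→C 2·8=16, Farrow→B 7·16=112, Calder→C 3·20=60, Wirral→C 3·10=30. Service 351; fixed 149; total 500.
{B, C, D}: service 374 + fixed 169 = 543
{B, C, D, E}: service 335 + fixed 214 = 549
{A, B, C, D, E}: service 335 + fixed 301 = 636
No other subset beats 500.

Open B, C and E; minimum total cost 500.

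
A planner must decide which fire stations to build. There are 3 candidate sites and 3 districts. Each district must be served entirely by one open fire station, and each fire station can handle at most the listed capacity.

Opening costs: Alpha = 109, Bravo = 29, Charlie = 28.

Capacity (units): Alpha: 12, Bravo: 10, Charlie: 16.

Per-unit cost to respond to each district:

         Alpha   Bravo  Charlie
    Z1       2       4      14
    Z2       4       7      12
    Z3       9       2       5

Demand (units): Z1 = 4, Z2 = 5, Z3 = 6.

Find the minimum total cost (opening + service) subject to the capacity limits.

Open {Bravo, Charlie}: Z1→Bravo 4·4=16, Z2→Bravo 7·5=35, Z3→Charlie 5·6=30.
Loads: Bravo carries 9/10, Charlie carries 6/16. Service 81; fixed 57; total 138.
Next best feasible plan costs 145.

Minimum total cost: 138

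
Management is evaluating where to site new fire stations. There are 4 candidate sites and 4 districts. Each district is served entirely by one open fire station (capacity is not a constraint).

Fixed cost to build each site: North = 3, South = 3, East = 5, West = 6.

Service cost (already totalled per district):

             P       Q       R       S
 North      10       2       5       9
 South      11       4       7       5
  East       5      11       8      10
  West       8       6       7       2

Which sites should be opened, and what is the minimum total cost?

For any fixed open set, each district goes to its cheapest open site; total = fixed + service.
{North, West}: P→West 8, Q→North 2, R→North 5, S→West 2. Service 17; fixed 9; total 26.
{North, South}: service 22 + fixed 6 = 28
{North, South, East}: service 17 + fixed 11 = 28
{North, South, East, West}: P→East 5, Q→North 2, R→North 5, S→West 2. Service 14; fixed 17; total 31.
(All 15 nonempty subsets were checked; North and West is lowest.)

Open North and West; minimum total cost 26.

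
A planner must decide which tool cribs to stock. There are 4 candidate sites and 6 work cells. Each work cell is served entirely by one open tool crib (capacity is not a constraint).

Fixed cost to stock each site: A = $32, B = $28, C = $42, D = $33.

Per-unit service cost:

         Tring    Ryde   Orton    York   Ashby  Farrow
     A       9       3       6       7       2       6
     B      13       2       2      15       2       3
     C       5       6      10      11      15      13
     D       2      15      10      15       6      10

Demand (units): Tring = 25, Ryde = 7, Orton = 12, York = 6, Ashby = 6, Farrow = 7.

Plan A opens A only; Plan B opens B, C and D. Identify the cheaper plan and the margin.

Plan A: {A}: Tring→A 9·25=225, Ryde→A 3·7=21, Orton→A 6·12=72, York→A 7·6=42, Ashby→A 2·6=12, Farrow→A 6·7=42. Service 414; fixed 32; total 446.
Plan B: {B, C, D}: Tring→D 2·25=50, Ryde→B 2·7=14, Orton→B 2·12=24, York→C 11·6=66, Ashby→B 2·6=12, Farrow→B 3·7=21. Service 187; fixed 103; total 290.
Difference: |446 − 290| = 156.

Plan B is cheaper by 156.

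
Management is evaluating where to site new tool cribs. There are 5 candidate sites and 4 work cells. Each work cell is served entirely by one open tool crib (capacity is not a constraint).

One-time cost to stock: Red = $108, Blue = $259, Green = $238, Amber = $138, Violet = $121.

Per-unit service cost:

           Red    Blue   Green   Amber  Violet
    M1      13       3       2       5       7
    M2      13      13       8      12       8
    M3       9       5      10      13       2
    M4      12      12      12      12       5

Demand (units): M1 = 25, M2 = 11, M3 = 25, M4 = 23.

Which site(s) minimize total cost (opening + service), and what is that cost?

Open Violet only; minimum total cost 549.

For any fixed open set, each work cell goes to its cheapest open site; total = fixed + service.
{Violet}: M1→Violet 7·25=175, M2→Violet 8·11=88, M3→Violet 2·25=50, M4→Violet 5·23=115. Service 428; fixed 121; total 549.
{Amber, Violet}: M1→Amber 5·25=125, M2→Violet 8·11=88, M3→Violet 2·25=50, M4→Violet 5·23=115. Service 378; fixed 259; total 637.
{Red, Violet}: service 428 + fixed 229 = 657
{Red, Blue, Green, Amber, Violet}: service 303 + fixed 864 = 1167
No other subset beats 549.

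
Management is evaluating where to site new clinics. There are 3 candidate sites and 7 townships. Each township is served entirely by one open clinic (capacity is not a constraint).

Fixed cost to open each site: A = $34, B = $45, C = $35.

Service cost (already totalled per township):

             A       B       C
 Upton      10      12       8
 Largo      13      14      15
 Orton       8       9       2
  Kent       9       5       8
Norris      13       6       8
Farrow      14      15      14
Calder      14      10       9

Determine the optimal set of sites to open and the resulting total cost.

Open C only; minimum total cost 99.

For any fixed open set, each township goes to its cheapest open site; total = fixed + service.
{C}: Upton→C 8, Largo→C 15, Orton→C 2, Kent→C 8, Norris→C 8, Farrow→C 14, Calder→C 9. Service 64; fixed 35; total 99.
{A}: service 81 + fixed 34 = 115
{B}: service 71 + fixed 45 = 116
{A, B, C}: service 57 + fixed 114 = 171
No other subset beats 99.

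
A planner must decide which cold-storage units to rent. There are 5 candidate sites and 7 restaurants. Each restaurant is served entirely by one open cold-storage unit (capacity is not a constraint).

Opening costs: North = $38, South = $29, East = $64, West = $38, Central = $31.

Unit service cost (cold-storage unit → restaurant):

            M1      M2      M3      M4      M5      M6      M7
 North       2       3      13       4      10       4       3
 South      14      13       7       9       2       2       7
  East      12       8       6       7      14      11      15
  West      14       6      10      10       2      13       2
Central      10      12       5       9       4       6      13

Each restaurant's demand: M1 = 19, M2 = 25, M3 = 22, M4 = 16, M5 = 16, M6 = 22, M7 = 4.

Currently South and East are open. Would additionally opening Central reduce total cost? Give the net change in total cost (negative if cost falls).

Yes — net change −29 (cost falls by 29).

Current service cost with {South, East}: 776.
Adding Central: each restaurant re-picks its cheapest; new service cost 716, saving 60.
Extra fixed cost: 31. Net change = 31 − 60 = -29.
(Totals: 869 → 840.)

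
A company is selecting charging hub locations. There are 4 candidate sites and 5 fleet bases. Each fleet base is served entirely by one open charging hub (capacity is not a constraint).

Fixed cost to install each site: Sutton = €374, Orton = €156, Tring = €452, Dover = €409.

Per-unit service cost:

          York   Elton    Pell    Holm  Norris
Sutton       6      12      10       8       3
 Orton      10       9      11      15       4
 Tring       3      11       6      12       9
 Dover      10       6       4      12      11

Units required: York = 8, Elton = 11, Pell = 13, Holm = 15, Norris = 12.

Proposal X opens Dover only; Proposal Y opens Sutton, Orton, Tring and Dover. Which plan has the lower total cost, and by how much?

Proposal X: {Dover}: York→Dover 10·8=80, Elton→Dover 6·11=66, Pell→Dover 4·13=52, Holm→Dover 12·15=180, Norris→Dover 11·12=132. Service 510; fixed 409; total 919.
Proposal Y: {Sutton, Orton, Tring, Dover}: York→Tring 3·8=24, Elton→Dover 6·11=66, Pell→Dover 4·13=52, Holm→Sutton 8·15=120, Norris→Sutton 3·12=36. Service 298; fixed 1391; total 1689.
Difference: |919 − 1689| = 770.

Proposal X is cheaper by 770.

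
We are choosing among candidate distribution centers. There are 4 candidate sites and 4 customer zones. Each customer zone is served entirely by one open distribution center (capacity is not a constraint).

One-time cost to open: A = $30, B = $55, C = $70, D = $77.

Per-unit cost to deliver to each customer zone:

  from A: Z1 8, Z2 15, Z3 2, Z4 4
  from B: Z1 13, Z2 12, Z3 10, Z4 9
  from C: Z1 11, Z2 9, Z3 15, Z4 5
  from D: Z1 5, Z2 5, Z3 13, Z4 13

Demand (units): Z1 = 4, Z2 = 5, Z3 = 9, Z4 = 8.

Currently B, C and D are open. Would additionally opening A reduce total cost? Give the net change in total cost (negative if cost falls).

Current service cost with {B, C, D}: 175.
Adding A: each customer zone re-picks its cheapest; new service cost 95, saving 80.
Extra fixed cost: 30. Net change = 30 − 80 = -50.
(Totals: 377 → 327.)

Yes — net change −50 (cost falls by 50).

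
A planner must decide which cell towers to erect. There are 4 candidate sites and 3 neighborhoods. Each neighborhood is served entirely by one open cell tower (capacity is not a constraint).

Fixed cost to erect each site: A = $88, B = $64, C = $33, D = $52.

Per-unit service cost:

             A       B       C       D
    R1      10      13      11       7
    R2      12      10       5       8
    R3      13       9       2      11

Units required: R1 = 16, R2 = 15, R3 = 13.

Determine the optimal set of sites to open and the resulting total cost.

Open C and D; minimum total cost 298.

For any fixed open set, each neighborhood goes to its cheapest open site; total = fixed + service.
{C, D}: R1→D 7·16=112, R2→C 5·15=75, R3→C 2·13=26. Service 213; fixed 85; total 298.
{C}: R1→C 11·16=176, R2→C 5·15=75, R3→C 2·13=26. Service 277; fixed 33; total 310.
{B, C, D}: service 213 + fixed 149 = 362
{A, B, C, D}: service 213 + fixed 237 = 450
No other subset beats 298.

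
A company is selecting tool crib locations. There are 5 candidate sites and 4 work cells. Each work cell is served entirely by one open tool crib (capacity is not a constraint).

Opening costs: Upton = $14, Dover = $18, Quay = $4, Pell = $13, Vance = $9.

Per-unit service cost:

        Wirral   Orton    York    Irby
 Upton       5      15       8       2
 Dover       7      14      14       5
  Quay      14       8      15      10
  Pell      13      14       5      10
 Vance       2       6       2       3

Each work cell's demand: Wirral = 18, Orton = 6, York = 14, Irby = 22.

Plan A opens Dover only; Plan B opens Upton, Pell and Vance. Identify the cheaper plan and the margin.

Plan B is cheaper by 354.

Plan A: {Dover}: Wirral→Dover 7·18=126, Orton→Dover 14·6=84, York→Dover 14·14=196, Irby→Dover 5·22=110. Service 516; fixed 18; total 534.
Plan B: {Upton, Pell, Vance}: Wirral→Vance 2·18=36, Orton→Vance 6·6=36, York→Vance 2·14=28, Irby→Upton 2·22=44. Service 144; fixed 36; total 180.
Difference: |534 − 180| = 354.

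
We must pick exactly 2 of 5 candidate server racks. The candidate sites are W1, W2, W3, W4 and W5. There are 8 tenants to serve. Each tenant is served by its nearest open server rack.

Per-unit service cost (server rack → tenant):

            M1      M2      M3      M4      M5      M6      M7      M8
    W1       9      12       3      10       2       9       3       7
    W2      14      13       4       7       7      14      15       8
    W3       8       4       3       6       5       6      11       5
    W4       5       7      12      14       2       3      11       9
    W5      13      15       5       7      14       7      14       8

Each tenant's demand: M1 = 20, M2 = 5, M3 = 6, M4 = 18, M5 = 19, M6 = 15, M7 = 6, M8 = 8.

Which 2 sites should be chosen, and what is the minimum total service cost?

With exactly 2 open, each tenant uses its cheapest among the chosen.
{W3, W4}: M1→W4 5·20=100, M2→W3 4·5=20, M3→W3 3·6=18, M4→W3 6·18=108, M5→W4 2·19=38, M6→W4 3·15=45, M7→W3 11·6=66, M8→W3 5·8=40. Service cost 435.
{W1, W4}: service cost 490
{W1, W3}: service cost 492
Among all 10 size-2 choices, {W3, W4} is lowest.

Choose W3 and W4; total service cost 435.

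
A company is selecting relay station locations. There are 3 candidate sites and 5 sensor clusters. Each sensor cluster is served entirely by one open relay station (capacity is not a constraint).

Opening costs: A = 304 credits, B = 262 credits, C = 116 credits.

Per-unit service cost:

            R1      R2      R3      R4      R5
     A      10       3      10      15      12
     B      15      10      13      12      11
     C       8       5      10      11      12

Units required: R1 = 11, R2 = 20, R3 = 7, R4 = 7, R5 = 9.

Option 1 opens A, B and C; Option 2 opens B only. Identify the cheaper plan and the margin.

Option 2 is cheaper by 175.

Option 1: {A, B, C}: R1→C 8·11=88, R2→A 3·20=60, R3→A 10·7=70, R4→C 11·7=77, R5→B 11·9=99. Service 394; fixed 682; total 1076.
Option 2: {B}: R1→B 15·11=165, R2→B 10·20=200, R3→B 13·7=91, R4→B 12·7=84, R5→B 11·9=99. Service 639; fixed 262; total 901.
Difference: |1076 − 901| = 175.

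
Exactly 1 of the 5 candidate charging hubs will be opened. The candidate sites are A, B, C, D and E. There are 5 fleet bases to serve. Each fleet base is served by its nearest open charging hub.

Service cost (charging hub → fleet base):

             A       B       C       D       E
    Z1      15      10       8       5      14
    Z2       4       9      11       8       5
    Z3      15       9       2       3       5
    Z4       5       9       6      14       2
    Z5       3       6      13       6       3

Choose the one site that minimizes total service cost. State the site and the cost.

With exactly 1 open, each fleet base uses its cheapest among the chosen.
{E}: Z1→E 14, Z2→E 5, Z3→E 5, Z4→E 2, Z5→E 3. Service cost 29.
{D}: service cost 36
{C}: service cost 40
Among all 5 size-1 choices, {E} is lowest.

Choose E only; total service cost 29.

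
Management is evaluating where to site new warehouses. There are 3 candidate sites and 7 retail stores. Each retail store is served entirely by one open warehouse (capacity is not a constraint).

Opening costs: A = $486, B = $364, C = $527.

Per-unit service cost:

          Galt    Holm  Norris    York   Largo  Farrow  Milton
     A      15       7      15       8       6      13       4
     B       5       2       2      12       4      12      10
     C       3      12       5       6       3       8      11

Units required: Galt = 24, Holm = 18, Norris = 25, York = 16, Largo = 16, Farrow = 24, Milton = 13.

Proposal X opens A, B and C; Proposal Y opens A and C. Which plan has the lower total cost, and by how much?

Proposal Y is cheaper by 199.

Proposal X: {A, B, C}: Galt→C 3·24=72, Holm→B 2·18=36, Norris→B 2·25=50, York→C 6·16=96, Largo→C 3·16=48, Farrow→C 8·24=192, Milton→A 4·13=52. Service 546; fixed 1377; total 1923.
Proposal Y: {A, C}: Galt→C 3·24=72, Holm→A 7·18=126, Norris→C 5·25=125, York→C 6·16=96, Largo→C 3·16=48, Farrow→C 8·24=192, Milton→A 4·13=52. Service 711; fixed 1013; total 1724.
Difference: |1923 − 1724| = 199.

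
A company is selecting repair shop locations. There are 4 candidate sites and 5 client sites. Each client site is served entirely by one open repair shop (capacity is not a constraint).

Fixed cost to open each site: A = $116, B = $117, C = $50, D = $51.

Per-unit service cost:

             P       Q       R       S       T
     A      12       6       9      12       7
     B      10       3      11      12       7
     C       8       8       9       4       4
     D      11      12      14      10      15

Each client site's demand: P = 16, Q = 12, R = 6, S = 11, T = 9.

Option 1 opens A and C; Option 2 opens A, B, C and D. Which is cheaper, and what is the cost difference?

Option 1: {A, C}: P→C 8·16=128, Q→A 6·12=72, R→A 9·6=54, S→C 4·11=44, T→C 4·9=36. Service 334; fixed 166; total 500.
Option 2: {A, B, C, D}: P→C 8·16=128, Q→B 3·12=36, R→A 9·6=54, S→C 4·11=44, T→C 4·9=36. Service 298; fixed 334; total 632.
Difference: |500 − 632| = 132.

Option 1 is cheaper by 132.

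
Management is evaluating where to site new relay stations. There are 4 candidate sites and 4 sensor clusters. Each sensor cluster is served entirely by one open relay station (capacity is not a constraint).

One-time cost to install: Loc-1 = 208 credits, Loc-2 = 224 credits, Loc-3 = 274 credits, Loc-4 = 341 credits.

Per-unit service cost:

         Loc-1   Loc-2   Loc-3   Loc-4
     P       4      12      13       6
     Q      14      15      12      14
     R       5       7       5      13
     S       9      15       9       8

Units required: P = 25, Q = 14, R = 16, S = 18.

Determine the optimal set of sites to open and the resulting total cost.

Open Loc-1 only; minimum total cost 746.

For any fixed open set, each sensor cluster goes to its cheapest open site; total = fixed + service.
{Loc-1}: P→Loc-1 4·25=100, Q→Loc-1 14·14=196, R→Loc-1 5·16=80, S→Loc-1 9·18=162. Service 538; fixed 208; total 746.
{Loc-1, Loc-2}: service 538 + fixed 432 = 970
{Loc-1, Loc-3}: service 510 + fixed 482 = 992
{Loc-1, Loc-2, Loc-3, Loc-4}: P→Loc-1 4·25=100, Q→Loc-3 12·14=168, R→Loc-1 5·16=80, S→Loc-4 8·18=144. Service 492; fixed 1047; total 1539.
No other subset beats 746.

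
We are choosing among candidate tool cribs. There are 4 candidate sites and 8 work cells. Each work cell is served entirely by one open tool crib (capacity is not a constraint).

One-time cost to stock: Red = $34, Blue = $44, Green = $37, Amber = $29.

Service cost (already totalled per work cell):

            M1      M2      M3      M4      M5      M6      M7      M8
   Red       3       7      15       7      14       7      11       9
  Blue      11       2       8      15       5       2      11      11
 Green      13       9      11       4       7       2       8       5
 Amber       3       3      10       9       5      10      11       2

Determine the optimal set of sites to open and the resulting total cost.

Open Amber only; minimum total cost 82.

For any fixed open set, each work cell goes to its cheapest open site; total = fixed + service.
{Amber}: M1→Amber 3, M2→Amber 3, M3→Amber 10, M4→Amber 9, M5→Amber 5, M6→Amber 10, M7→Amber 11, M8→Amber 2. Service 53; fixed 29; total 82.
{Green}: service 59 + fixed 37 = 96
{Green, Amber}: service 37 + fixed 66 = 103
{Red, Blue, Green, Amber}: M1→Red 3, M2→Blue 2, M3→Blue 8, M4→Green 4, M5→Blue 5, M6→Blue 2, M7→Green 8, M8→Amber 2. Service 34; fixed 144; total 178.
No other subset beats 82.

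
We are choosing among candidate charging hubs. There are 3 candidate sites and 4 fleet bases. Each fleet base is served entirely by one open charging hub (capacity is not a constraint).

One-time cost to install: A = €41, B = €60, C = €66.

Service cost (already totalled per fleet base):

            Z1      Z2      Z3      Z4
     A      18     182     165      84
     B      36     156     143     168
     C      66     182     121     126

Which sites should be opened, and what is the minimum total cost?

Open A only; minimum total cost 490.

For any fixed open set, each fleet base goes to its cheapest open site; total = fixed + service.
{A}: Z1→A 18, Z2→A 182, Z3→A 165, Z4→A 84. Service 449; fixed 41; total 490.
{A, B}: service 401 + fixed 101 = 502
{A, C}: Z1→A 18, Z2→A 182, Z3→C 121, Z4→A 84. Service 405; fixed 107; total 512.
{A, B, C}: Z1→A 18, Z2→B 156, Z3→C 121, Z4→A 84. Service 379; fixed 167; total 546.
(All 7 nonempty subsets were checked; A only is lowest.)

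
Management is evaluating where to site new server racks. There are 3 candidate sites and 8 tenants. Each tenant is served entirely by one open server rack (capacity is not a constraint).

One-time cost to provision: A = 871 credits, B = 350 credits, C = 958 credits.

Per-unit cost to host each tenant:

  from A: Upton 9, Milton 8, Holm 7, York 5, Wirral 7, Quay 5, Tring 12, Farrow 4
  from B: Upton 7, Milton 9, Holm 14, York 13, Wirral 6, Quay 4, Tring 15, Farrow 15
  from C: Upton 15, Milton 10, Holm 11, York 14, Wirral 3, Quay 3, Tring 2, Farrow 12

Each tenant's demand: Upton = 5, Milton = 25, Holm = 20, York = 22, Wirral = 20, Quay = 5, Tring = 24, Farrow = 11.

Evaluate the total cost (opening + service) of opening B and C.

Total cost: 2329

Each tenant is assigned to its cheapest site among the open ones.
{B, C}: Upton→B 7·5=35, Milton→B 9·25=225, Holm→C 11·20=220, York→B 13·22=286, Wirral→C 3·20=60, Quay→C 3·5=15, Tring→C 2·24=48, Farrow→C 12·11=132. Service 1021; fixed 1308; total 2329.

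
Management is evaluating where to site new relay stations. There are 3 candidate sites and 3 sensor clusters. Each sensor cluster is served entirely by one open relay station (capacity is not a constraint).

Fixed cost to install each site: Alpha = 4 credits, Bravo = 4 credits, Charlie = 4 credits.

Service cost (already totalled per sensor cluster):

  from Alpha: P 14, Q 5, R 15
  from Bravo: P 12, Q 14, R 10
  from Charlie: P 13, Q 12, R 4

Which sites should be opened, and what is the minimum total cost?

Open Alpha and Charlie; minimum total cost 30.

For any fixed open set, each sensor cluster goes to its cheapest open site; total = fixed + service.
{Alpha, Charlie}: P→Charlie 13, Q→Alpha 5, R→Charlie 4. Service 22; fixed 8; total 30.
{Alpha, Bravo, Charlie}: P→Bravo 12, Q→Alpha 5, R→Charlie 4. Service 21; fixed 12; total 33.
{Charlie}: P→Charlie 13, Q→Charlie 12, R→Charlie 4. Service 29; fixed 4; total 33.
{Alpha}: service 34 + fixed 4 = 38
No other subset beats 30.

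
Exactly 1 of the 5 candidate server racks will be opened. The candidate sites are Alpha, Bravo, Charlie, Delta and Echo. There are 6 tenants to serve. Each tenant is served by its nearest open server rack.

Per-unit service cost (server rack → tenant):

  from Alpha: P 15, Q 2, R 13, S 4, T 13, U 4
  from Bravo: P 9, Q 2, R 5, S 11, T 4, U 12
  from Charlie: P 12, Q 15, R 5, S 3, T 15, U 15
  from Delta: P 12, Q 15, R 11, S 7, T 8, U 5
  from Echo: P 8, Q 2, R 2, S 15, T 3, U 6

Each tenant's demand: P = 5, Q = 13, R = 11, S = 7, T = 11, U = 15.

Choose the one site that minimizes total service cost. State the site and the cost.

Choose Echo only; total service cost 316.

With exactly 1 open, each tenant uses its cheapest among the chosen.
{Echo}: P→Echo 8·5=40, Q→Echo 2·13=26, R→Echo 2·11=22, S→Echo 15·7=105, T→Echo 3·11=33, U→Echo 6·15=90. Service cost 316.
{Bravo}: service cost 427
{Alpha}: service cost 475
Among all 5 size-1 choices, {Echo} is lowest.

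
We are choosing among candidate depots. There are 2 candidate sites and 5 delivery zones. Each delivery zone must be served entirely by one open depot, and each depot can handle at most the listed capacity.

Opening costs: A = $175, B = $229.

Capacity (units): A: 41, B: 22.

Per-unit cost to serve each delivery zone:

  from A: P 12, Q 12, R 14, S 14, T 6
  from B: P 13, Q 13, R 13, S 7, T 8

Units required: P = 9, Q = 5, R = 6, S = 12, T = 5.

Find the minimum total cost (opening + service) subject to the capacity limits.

Minimum total cost: 625

Open {A}: P→A 12·9=108, Q→A 12·5=60, R→A 14·6=84, S→A 14·12=168, T→A 6·5=30.
Loads: A carries 37/41. Service 450; fixed 175; total 625.
Next best feasible plan costs 764.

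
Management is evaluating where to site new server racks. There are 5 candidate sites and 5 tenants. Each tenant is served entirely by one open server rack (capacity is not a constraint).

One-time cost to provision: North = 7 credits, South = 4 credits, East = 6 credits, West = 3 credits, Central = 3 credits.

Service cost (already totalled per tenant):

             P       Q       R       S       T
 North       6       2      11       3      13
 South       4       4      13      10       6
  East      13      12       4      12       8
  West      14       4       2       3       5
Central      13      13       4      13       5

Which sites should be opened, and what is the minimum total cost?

Open South and West; minimum total cost 25.

For any fixed open set, each tenant goes to its cheapest open site; total = fixed + service.
{South, West}: P→South 4, Q→South 4, R→West 2, S→West 3, T→West 5. Service 18; fixed 7; total 25.
{North, West}: service 18 + fixed 10 = 28
{South, West, Central}: service 18 + fixed 10 = 28
{North, South, East, West, Central}: P→South 4, Q→North 2, R→West 2, S→North 3, T→West 5. Service 16; fixed 23; total 39.
No other subset beats 25.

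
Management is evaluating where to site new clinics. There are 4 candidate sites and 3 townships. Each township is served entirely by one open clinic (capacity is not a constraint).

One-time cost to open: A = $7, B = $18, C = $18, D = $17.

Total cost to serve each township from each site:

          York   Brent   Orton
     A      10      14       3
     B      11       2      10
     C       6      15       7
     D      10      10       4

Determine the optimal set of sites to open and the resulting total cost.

For any fixed open set, each township goes to its cheapest open site; total = fixed + service.
{A}: York→A 10, Brent→A 14, Orton→A 3. Service 27; fixed 7; total 34.
{A, B}: York→A 10, Brent→B 2, Orton→A 3. Service 15; fixed 25; total 40.
{B}: service 23 + fixed 18 = 41
{A, B, C, D}: service 11 + fixed 60 = 71
(All 15 nonempty subsets were checked; A only is lowest.)

Open A only; minimum total cost 34.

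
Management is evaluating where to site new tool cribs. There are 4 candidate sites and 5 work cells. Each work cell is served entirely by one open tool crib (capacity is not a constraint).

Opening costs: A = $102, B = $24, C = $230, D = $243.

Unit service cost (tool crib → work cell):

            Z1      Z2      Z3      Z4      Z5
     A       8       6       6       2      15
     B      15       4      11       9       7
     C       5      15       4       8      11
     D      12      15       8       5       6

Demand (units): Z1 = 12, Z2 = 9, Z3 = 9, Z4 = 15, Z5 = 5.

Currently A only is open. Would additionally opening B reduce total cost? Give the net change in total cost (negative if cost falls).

Current service cost with {A}: 309.
Adding B: each work cell re-picks its cheapest; new service cost 251, saving 58.
Extra fixed cost: 24. Net change = 24 − 58 = -34.
(Totals: 411 → 377.)

Yes — net change −34 (cost falls by 34).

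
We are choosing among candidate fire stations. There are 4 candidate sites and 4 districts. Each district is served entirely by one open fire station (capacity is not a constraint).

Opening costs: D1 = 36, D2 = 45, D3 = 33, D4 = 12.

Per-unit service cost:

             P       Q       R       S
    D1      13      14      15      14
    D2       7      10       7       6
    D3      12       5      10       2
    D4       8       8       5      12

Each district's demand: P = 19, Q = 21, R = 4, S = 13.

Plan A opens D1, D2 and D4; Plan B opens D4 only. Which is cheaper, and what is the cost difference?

Plan A is cheaper by 16.

Plan A: {D1, D2, D4}: P→D2 7·19=133, Q→D4 8·21=168, R→D4 5·4=20, S→D2 6·13=78. Service 399; fixed 93; total 492.
Plan B: {D4}: P→D4 8·19=152, Q→D4 8·21=168, R→D4 5·4=20, S→D4 12·13=156. Service 496; fixed 12; total 508.
Difference: |492 − 508| = 16.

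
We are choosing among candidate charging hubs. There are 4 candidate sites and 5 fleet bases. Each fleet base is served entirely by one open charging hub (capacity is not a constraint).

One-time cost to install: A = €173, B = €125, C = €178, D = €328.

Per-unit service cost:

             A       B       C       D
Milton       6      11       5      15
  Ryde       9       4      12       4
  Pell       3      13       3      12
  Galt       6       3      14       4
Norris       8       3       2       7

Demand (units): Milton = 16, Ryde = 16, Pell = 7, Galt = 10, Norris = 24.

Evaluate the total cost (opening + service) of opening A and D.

Each fleet base is assigned to its cheapest site among the open ones.
{A, D}: Milton→A 6·16=96, Ryde→D 4·16=64, Pell→A 3·7=21, Galt→D 4·10=40, Norris→D 7·24=168. Service 389; fixed 501; total 890.

Total cost: 890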